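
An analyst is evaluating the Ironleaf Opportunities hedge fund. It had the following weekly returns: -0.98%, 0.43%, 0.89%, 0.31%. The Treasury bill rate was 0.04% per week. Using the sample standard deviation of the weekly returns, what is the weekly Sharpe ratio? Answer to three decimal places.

0.153

r̄ = (-0.98 + 0.43 + 0.89 + 0.31) / 4 = 0.1625%
Sample σ = √[Σ(r − r̄)² / 3] = √[1.9279 / 3] = √0.6426 = 0.8016%
Sharpe = (r̄ − rf) / σ = (0.1625 − 0.04) / 0.8016 = 0.1225 / 0.8016 = 0.1528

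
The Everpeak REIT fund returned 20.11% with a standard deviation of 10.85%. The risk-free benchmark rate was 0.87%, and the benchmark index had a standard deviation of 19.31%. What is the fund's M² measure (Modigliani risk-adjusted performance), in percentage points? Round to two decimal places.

Sharpe = (Rp − Rf) / σp = (20.11% − 0.87%) / 10.85% = 1.7733
M² = Rf + Sharpe × σm = 0.87% + 1.7733 × 19.31% = 35.1124%

35.11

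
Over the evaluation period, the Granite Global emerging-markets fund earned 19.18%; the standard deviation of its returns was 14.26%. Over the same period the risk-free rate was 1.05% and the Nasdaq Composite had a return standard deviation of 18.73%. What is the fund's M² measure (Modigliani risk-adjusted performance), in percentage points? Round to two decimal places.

24.86

Sharpe = (Rp − Rf) / σp = (19.18% − 1.05%) / 14.26% = 1.2714
M² = Rf + Sharpe × σm = 1.05% + 1.2714 × 18.73% = 24.8633%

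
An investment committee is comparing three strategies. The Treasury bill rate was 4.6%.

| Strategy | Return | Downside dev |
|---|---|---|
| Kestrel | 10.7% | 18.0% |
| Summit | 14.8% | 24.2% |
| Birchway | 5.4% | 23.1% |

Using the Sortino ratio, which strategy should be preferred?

Summit

Kestrel: Sortino ratio = (10.7% − 4.6%) / 18.0% = 0.339
Summit: Sortino ratio = (14.8% − 4.6%) / 24.2% = 0.421
Birchway: Sortino ratio = (5.4% − 4.6%) / 23.1% = 0.035
Highest: Summit (0.421).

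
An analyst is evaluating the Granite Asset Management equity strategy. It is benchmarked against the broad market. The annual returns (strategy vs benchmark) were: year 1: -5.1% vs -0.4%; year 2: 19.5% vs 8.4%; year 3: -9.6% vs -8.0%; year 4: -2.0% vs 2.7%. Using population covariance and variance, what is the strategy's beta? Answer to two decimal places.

1.68

r̄p = 0.7000%,  r̄m = 0.6750%
Cov = Σ(rp − r̄p)(rm − r̄m) / 4 = 58.8375
Var(rm) = Σ(rm − r̄m)² / 4 = 35.0469
β = Cov / Var = 58.8375 / 35.0469 = 1.6788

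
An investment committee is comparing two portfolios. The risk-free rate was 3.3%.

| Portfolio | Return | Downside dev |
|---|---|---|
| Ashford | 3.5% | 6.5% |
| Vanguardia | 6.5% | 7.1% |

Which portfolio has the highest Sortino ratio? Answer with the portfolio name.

Ashford: Sortino ratio = (3.5% − 3.3%) / 6.5% = 0.031
Vanguardia: Sortino ratio = (6.5% − 3.3%) / 7.1% = 0.451
Highest: Vanguardia (0.451).

Vanguardia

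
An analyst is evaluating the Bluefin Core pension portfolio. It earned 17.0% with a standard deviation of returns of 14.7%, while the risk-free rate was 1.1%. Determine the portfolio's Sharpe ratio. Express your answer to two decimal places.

Sharpe = (Rp − Rf) / σp = (17.0% − 1.1%) / 14.7% = 15.90% / 14.7% = 1.0816

1.08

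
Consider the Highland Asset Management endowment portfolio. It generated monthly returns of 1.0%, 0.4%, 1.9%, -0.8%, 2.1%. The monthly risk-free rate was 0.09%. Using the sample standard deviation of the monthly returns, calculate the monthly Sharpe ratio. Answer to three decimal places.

0.702

r̄ = (1 + 0.4 + 1.9 − 0.8 + 2.1) / 5 = 0.9200%
Sample std dev = √[5.5880 / 4] = 1.1819%
Sharpe = (r̄ − rf) / σ = (0.9200 − 0.09) / 1.1819 = 0.8300 / 1.1819 = 0.7023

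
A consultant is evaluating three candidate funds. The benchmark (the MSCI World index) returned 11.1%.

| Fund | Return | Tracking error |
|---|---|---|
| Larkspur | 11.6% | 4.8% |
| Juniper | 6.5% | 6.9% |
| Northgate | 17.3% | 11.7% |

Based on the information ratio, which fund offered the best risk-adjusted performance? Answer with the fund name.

Larkspur: IR = (11.6% − 11.1%) / 4.8% = 0.104
Juniper: IR = (6.5% − 11.1%) / 6.9% = -0.667
Northgate: IR = (17.3% − 11.1%) / 11.7% = 0.530
Highest: Northgate (0.530).

Northgate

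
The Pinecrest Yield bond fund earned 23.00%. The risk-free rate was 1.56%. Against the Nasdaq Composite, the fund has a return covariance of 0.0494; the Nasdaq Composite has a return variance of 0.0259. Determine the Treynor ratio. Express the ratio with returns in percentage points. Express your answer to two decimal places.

11.24

β = Cov / Var = 0.0494 / 0.0259 = 1.9073
Treynor = (Rp − Rf) / β = (23.00% − 1.56%) / 1.9073 = 21.44 / 1.9073 = 11.2410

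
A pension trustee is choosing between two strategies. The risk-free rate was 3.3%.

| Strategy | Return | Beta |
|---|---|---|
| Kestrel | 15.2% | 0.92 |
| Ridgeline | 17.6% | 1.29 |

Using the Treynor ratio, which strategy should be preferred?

Kestrel

Kestrel: Treynor = (15.2% − 3.3%) / 0.92 = 12.935
Ridgeline: Treynor = (17.6% − 3.3%) / 1.29 = 11.085
Highest: Kestrel (12.935).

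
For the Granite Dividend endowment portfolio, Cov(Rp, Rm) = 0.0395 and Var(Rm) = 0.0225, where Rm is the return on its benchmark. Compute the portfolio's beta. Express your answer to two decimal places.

1.76

β = Cov(Rp, Rm) / Var(Rm) = 0.0395 / 0.0225 = 1.7556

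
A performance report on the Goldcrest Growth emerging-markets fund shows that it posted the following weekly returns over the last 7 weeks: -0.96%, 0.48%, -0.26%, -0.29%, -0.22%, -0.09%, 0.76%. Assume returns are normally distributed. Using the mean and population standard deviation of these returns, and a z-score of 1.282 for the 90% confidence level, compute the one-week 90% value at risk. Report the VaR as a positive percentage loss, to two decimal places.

Mean return r̄ = -0.580 / 7 = -0.0829%
Σ(r − r̄)² = 1.8897; population σ = √(1.8897/7) = 0.5196%
VaR = −(r̄ − z·σ) = −(-0.0829 − 1.282 × 0.5196) = −(-0.7490) = 0.7490%

0.75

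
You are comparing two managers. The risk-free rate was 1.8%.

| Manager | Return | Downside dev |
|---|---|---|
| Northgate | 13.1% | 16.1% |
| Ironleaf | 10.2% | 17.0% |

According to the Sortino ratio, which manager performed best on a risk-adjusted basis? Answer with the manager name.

Northgate: Sortino ratio = (13.1% − 1.8%) / 16.1% = 0.702
Ironleaf: Sortino ratio = (10.2% − 1.8%) / 17.0% = 0.494
Highest: Northgate (0.702).

Northgate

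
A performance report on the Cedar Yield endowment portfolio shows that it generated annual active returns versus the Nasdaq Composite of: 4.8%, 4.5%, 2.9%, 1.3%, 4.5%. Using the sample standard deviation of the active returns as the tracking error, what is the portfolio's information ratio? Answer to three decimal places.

2.422

Mean return r̄ = 18.00 / 5 = 3.6000%
Sample std dev = √[8.8400 / 4] = 1.4866%
IR = r̄ / tracking error = 3.6000 / 1.4866 = 2.4216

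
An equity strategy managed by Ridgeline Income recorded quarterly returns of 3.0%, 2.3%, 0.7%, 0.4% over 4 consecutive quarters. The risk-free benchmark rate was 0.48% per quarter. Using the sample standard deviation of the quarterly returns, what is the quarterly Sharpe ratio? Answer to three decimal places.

0.895

Mean return μ = 6.40 / 4 = 1.6000%
Sample std dev = √[4.7000 / 3] = 1.2517%
Sharpe = (μ − rf) / σ = (1.6000 − 0.48) / 1.2517 = 1.1200 / 1.2517 = 0.8948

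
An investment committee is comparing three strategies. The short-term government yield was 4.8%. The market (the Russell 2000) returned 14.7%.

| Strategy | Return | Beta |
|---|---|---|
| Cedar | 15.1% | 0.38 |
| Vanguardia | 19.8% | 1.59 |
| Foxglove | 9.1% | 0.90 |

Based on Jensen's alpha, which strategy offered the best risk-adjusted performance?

Cedar

Cedar: α = 15.1% − [4.8% + 0.38 × (14.7% − 4.8%)] = 6.538
Vanguardia: α = 19.8% − [4.8% + 1.59 × (14.7% − 4.8%)] = -0.741
Foxglove: α = 9.1% − [4.8% + 0.90 × (14.7% − 4.8%)] = -4.610
Highest: Cedar (6.538).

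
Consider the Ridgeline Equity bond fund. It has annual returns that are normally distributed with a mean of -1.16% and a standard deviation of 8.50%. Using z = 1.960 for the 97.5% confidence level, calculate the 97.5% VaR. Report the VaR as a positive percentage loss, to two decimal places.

17.82

VaR (as % loss) = −(μ − z·σ) = −(-1.16% − 1.960 × 8.50%) = −(-17.8200%) = 17.8200%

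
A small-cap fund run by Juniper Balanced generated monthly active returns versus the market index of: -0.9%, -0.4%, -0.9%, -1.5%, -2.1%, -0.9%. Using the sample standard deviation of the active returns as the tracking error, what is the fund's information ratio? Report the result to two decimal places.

r̄ = (-0.9 − 0.4 − 0.9 − 1.5 − 2.1 − 0.9) / 6 = -6.70 / 6 = -1.1167%
Σ(r − r̄)² = 1.7683; sample σ = √(1.7683/5) = 0.5947%
IR = r̄ / tracking error = -1.1167 / 0.5947 = -1.8778

-1.88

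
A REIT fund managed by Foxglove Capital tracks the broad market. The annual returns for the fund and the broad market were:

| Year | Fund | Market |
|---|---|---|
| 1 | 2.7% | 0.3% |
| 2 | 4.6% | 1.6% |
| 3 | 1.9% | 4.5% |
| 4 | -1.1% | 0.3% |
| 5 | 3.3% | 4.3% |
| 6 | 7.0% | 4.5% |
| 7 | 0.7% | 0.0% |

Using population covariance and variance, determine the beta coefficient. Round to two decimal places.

0.72

r̄p = 2.7286%,  r̄m = 2.2143%
Cov = Σ(rp − r̄p)(rm − r̄m) / 7 = 2.8267
Var(rm) = Σ(rm − r̄m)² / 7 = 3.9155
β = Cov / Var = 2.8267 / 3.9155 = 0.7219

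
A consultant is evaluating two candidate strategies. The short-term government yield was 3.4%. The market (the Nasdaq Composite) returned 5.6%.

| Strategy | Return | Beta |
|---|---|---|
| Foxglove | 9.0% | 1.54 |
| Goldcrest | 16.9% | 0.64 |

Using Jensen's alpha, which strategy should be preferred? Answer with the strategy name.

Foxglove: α = 9.0% − [3.4% + 1.54 × (5.6% − 3.4%)] = 2.212
Goldcrest: α = 16.9% − [3.4% + 0.64 × (5.6% − 3.4%)] = 12.092
Highest: Goldcrest (12.092).

Goldcrest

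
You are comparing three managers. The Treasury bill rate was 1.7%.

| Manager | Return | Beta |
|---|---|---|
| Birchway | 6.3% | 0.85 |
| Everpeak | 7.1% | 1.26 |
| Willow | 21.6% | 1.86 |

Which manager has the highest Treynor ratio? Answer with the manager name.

Willow

Birchway: Treynor = (6.3% − 1.7%) / 0.85 = 5.412
Everpeak: Treynor = (7.1% − 1.7%) / 1.26 = 4.286
Willow: Treynor = (21.6% − 1.7%) / 1.86 = 10.699
Highest: Willow (10.699).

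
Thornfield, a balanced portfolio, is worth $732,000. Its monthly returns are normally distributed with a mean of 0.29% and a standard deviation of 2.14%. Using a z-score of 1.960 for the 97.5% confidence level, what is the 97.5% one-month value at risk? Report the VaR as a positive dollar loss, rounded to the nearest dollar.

Return at the 97.5% tail: μ − z·σ = 0.29% − 1.960 × 2.14% = 0.29 − 4.1944 = -3.9044%
VaR = −(-3.9044%) × $732,000 = 3.9044% × $732,000 = $28,580

$28,580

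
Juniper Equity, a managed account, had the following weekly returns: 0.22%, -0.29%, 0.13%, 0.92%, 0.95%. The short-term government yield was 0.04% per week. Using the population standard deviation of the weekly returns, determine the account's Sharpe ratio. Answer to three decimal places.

0.720

r̄ = (0.22 − 0.29 + 0.13 + 0.92 + 0.95) / 5 = 0.3860%
Population σ = √[Σ(r − r̄)² / 5] = √[1.1533 / 5] = √0.2307 = 0.4803%
Sharpe = (r̄ − rf) / σ = (0.3860 − 0.04) / 0.4803 = 0.3460 / 0.4803 = 0.7204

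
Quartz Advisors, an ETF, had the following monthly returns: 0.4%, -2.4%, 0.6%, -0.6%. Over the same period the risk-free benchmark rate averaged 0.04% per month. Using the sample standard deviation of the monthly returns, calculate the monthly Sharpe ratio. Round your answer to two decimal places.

r̄ = (0.4 − 2.4 + 0.6 − 0.6) / 4 = -2.00 / 4 = -0.5000%
Sample σ = √[Σ(r − r̄)² / 3] = √[5.6400 / 3] = √1.8800 = 1.3711%
Sharpe = (r̄ − rf) / σ = (-0.5000 − 0.04) / 1.3711 = -0.5400 / 1.3711 = -0.3938

-0.39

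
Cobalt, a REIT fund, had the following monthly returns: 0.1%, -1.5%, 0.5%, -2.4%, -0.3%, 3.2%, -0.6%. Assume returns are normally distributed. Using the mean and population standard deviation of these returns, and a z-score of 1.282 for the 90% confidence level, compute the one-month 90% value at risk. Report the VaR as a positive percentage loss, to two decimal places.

2.24

r̄ = (0.1 − 1.5 + 0.5 − 2.4 − 0.3 + 3.2 − 0.6) / 7 = -0.1429%
Σ(r − r̄)² = (0.1 − (-0.1429))² + (-1.5 − (-0.1429))² + … = 18.8171
σ = √[18.8171 / 7] = 1.6396%
VaR = −(r̄ − z·σ) = −(-0.1429 − 1.282 × 1.6396) = −(-2.2449) = 2.2449%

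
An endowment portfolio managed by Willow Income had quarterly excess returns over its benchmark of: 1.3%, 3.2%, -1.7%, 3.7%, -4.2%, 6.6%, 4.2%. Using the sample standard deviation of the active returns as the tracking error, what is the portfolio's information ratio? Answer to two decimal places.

Mean return r̄ = 13.10 / 7 = 1.8714%
Σ(r − r̄)² = 82.8343; sample σ = √(82.8343/6) = 3.7156%
IR = r̄ / tracking error = 1.8714 / 3.7156 = 0.5037

0.50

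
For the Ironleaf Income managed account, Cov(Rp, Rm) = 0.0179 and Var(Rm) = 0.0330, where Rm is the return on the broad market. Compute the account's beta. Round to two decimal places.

β = Cov(Rp, Rm) / Var(Rm) = 0.0179 / 0.0330 = 0.5424

0.54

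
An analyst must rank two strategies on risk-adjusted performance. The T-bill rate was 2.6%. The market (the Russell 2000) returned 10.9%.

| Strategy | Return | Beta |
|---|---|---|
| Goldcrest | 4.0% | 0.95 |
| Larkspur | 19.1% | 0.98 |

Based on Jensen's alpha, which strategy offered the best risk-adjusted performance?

Larkspur

Goldcrest: α = 4.0% − [2.6% + 0.95 × (10.9% − 2.6%)] = -6.485
Larkspur: α = 19.1% − [2.6% + 0.98 × (10.9% − 2.6%)] = 8.366
Highest: Larkspur (8.366).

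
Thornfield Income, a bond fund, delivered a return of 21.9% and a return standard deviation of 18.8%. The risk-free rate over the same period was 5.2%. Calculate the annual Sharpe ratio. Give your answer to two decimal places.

Sharpe = (Rp − Rf) / σp = (21.9% − 5.2%) / 18.8% = 16.70% / 18.8% = 0.8883

0.89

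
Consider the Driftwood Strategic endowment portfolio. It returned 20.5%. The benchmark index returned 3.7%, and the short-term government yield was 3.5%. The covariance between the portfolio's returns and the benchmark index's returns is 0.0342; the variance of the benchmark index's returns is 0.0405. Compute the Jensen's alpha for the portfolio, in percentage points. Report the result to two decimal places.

β = Cov / Var = 0.0342 / 0.0405 = 0.8444
E[R] = Rf + β(Rm − Rf) = 3.5% + 0.8444 × (3.7% − 3.5%) = 3.6689%
α = Rp − E[R] = 20.5% − 3.6689% = 16.8311

16.83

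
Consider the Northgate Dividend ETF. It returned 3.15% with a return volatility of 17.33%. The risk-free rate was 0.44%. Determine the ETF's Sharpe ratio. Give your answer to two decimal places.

Sharpe = (Rp − Rf) / σp = (3.15% − 0.44%) / 17.33% = 2.71% / 17.33% = 0.1564

0.16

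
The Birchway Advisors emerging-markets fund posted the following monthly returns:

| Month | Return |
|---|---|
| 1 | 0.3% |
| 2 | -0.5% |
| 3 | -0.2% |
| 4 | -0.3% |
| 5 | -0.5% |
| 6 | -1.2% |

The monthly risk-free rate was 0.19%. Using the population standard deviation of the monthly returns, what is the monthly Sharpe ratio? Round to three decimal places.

-1.319

r̄ = (0.3 − 0.5 − 0.2 − 0.3 − 0.5 − 1.2) / 6 = -0.4000%
Population std dev = √[1.2000 / 6] = 0.4472%
Sharpe = (r̄ − rf) / σ = (-0.4000 − 0.19) / 0.4472 = -0.5900 / 0.4472 = -1.3193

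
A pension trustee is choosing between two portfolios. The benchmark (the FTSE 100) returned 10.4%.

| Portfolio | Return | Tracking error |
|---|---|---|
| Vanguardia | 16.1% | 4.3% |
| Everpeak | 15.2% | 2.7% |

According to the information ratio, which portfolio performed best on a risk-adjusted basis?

Vanguardia: IR = (16.1% − 10.4%) / 4.3% = 1.326
Everpeak: IR = (15.2% − 10.4%) / 2.7% = 1.778
Highest: Everpeak (1.778).

Everpeak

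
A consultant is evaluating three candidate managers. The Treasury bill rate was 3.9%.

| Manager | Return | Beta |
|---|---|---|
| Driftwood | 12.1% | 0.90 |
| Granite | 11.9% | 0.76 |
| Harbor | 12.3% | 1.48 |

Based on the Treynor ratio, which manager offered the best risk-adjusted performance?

Driftwood: Treynor = (12.1% − 3.9%) / 0.90 = 9.111
Granite: Treynor = (11.9% − 3.9%) / 0.76 = 10.526
Harbor: Treynor = (12.3% − 3.9%) / 1.48 = 5.676
Highest: Granite (10.526).

Granite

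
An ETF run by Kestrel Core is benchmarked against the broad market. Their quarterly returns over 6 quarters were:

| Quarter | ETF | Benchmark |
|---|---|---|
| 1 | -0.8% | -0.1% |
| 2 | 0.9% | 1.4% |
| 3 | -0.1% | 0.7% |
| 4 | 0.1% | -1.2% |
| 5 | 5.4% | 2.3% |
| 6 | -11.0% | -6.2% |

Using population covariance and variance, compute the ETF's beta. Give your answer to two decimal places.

1.71

r̄p = -0.9167%,  r̄m = -0.5167%
Cov = Σ(rp − r̄p)(rm − r̄m) / 6 = 13.1547
Var(rm) = Σ(rm − r̄m)² / 6 = 7.6714
β = Cov / Var = 13.1547 / 7.6714 = 1.7148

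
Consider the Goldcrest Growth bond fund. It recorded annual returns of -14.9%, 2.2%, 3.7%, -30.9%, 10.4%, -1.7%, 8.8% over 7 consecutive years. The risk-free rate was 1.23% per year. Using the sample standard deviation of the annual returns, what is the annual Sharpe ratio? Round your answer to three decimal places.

Mean return μ = -22.40 / 7 = -3.2000%
Sample std dev = √[1312.1600 / 6] = 14.7883%
Sharpe = (μ − rf) / σ = (-3.2000 − 1.23) / 14.7883 = -4.4300 / 14.7883 = -0.2996

-0.300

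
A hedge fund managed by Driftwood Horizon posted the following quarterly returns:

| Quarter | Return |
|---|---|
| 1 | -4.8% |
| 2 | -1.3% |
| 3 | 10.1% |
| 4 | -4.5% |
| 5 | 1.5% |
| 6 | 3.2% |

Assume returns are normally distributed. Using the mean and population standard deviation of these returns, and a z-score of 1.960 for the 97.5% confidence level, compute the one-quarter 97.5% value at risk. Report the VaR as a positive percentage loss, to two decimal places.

r̄ = (-4.8 − 1.3 + 10.1 − 4.5 + 1.5 + 3.2) / 6 = 0.7000%
Σ(r − r̄)² = (-4.8 − 0.7000)² + (-1.3 − 0.7000)² + … = 156.5400
population σ = √(156.5400 / 6) = √26.0900 = 5.1078%
VaR = −(r̄ − z·σ) = −(0.7000 − 1.960 × 5.1078) = −(-9.3113) = 9.3113%

9.31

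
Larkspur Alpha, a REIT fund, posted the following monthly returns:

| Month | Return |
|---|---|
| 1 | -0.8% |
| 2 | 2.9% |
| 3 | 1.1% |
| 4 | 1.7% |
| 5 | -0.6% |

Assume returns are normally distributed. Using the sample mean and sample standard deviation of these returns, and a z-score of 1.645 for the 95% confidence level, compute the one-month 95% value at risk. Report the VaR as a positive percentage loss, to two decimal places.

1.72

r̄ = (-0.8 + 2.9 + 1.1 + 1.7 − 0.6) / 5 = 0.8600%
Sample std dev = √[9.8120 / 4] = 1.5662%
VaR = −(r̄ − z·σ) = −(0.8600 − 1.645 × 1.5662) = −(-1.7164) = 1.7164%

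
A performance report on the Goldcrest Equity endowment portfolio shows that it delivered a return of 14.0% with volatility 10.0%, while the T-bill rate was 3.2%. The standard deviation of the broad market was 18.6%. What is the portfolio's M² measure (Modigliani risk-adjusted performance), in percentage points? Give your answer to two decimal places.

Sharpe = (Rp − Rf) / σp = (14.0% − 3.2%) / 10.0% = 1.0800
M² = Rf + Sharpe × σm = 3.2% + 1.0800 × 18.6% = 23.2880%

23.29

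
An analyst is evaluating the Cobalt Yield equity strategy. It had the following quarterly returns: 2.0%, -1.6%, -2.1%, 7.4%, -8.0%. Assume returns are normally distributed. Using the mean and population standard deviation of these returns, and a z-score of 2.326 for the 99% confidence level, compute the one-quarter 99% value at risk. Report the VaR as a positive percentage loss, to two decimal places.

r̄ = (2 − 1.6 − 2.1 + 7.4 − 8) / 5 = -2.30 / 5 = -0.4600%
Population σ = √[Σ(r − r̄)² / 5] = √[128.6720 / 5] = √25.7344 = 5.0729%
VaR = −(r̄ − z·σ) = −(-0.4600 − 2.326 × 5.0729) = −(-12.2596) = 12.2596%

12.26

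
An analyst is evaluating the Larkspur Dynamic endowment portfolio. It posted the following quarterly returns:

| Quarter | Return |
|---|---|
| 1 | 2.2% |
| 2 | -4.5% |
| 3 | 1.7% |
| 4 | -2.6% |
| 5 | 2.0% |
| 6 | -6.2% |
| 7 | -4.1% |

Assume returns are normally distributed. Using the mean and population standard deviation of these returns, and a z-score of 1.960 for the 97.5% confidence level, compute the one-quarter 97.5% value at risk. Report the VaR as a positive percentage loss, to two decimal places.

8.06

r̄ = (2.2 − 4.5 + 1.7 − 2.6 + 2 − 6.2 − 4.1) / 7 = -1.6429%
Population σ = √[Σ(r − r̄)² / 7] = √[75.0971 / 7] = √10.7282 = 3.2754%
VaR = −(r̄ − z·σ) = −(-1.6429 − 1.960 × 3.2754) = −(-8.0627) = 8.0627%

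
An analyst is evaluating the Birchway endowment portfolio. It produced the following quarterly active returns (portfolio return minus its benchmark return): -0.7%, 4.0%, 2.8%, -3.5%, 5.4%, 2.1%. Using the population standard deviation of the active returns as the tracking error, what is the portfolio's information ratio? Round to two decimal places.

0.57

r̄ = (-0.7 + 4 + 2.8 − 3.5 + 5.4 + 2.1) / 6 = 1.6833%
Population σ = √[Σ(r − r̄)² / 6] = √[53.1483 / 6] = √8.8581 = 2.9763%
IR = r̄ / tracking error = 1.6833 / 2.9763 = 0.5656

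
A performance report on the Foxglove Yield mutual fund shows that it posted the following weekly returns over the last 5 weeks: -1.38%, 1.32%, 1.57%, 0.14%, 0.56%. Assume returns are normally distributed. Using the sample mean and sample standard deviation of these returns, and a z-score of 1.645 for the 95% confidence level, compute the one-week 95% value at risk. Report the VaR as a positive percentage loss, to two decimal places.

1.48

Mean return r̄ = 2.210 / 5 = 0.4420%
Sample std dev = √[5.4681 / 4] = 1.1692%
VaR = −(r̄ − z·σ) = −(0.4420 − 1.645 × 1.1692) = −(-1.4813) = 1.4813%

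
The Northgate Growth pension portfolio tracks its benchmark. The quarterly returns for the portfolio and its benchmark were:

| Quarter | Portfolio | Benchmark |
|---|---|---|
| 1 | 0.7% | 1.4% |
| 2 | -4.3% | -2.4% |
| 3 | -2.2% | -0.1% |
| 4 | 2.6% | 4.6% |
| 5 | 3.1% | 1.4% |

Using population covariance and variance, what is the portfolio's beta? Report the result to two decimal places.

1.07

r̄p = -0.0200%,  r̄m = 0.9800%
Cov = Σ(rp − r̄p)(rm − r̄m) / 5 = 5.5836
Var(rm) = Σ(rm − r̄m)² / 5 = 5.2096
β = Cov / Var = 5.5836 / 5.2096 = 1.0718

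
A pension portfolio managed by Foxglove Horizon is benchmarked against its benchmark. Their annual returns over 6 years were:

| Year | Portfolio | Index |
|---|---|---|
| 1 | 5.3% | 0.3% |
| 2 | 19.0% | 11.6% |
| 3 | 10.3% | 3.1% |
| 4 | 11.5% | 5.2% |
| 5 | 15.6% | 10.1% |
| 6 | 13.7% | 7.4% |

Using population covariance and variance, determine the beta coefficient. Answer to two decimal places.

1.08

r̄p = 12.5667%,  r̄m = 6.2833%
Cov = Σ(rp − r̄p)(rm − r̄m) / 6 = 16.4828
Var(rm) = Σ(rm − r̄m)² / 6 = 15.1981
β = Cov / Var = 16.4828 / 15.1981 = 1.0845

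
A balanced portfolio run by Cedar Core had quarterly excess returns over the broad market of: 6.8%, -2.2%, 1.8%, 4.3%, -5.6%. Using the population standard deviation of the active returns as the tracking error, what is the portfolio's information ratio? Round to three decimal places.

Mean return r̄ = 5.10 / 5 = 1.0200%
Σ(r − r̄)² = (6.8 − 1.0200)² + (-2.2 − 1.0200)² + … = 98.9680
population σ = √(98.9680 / 5) = √19.7936 = 4.4490%
IR = r̄ / tracking error = 1.0200 / 4.4490 = 0.2293

0.229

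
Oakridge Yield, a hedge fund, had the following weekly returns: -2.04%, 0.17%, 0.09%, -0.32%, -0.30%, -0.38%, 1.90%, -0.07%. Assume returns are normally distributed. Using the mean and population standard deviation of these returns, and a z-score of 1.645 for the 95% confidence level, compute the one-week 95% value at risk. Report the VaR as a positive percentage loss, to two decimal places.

1.77

r̄ = (-2.04 + 0.17 + 0.09 − 0.32 − 0.3 − 0.38 + 1.9 − 0.07) / 8 = -0.1188%
Population σ = √[Σ(r − r̄)² / 8] = √[8.0375 / 8] = √1.0047 = 1.0023%
VaR = −(r̄ − z·σ) = −(-0.1188 − 1.645 × 1.0023) = −(-1.7676) = 1.7676%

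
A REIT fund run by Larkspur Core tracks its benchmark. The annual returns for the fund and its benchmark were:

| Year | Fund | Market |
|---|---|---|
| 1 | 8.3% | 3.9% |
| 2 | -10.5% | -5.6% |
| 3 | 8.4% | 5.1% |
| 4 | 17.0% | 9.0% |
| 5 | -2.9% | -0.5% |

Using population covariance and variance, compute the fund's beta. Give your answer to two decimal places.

r̄p = 4.0600%,  r̄m = 2.3800%
Cov = Σ(rp − r̄p)(rm − r̄m) / 5 = 48.0292
Var(rm) = Σ(rm − r̄m)² / 5 = 25.1016
β = Cov / Var = 48.0292 / 25.1016 = 1.9134

1.91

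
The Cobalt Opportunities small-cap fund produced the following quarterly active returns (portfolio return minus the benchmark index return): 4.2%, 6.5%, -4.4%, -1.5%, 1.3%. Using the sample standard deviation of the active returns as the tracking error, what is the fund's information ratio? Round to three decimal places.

0.280

Mean return r̄ = 6.10 / 5 = 1.2200%
Σ(r − r̄)² = (4.2 − 1.2200)² + (6.5 − 1.2200)² + (-4.4 − 1.2200)² + … = 75.7480
sample σ = √(75.7480 / 4) = √18.9370 = 4.3517%
IR = r̄ / tracking error = 1.2200 / 4.3517 = 0.2804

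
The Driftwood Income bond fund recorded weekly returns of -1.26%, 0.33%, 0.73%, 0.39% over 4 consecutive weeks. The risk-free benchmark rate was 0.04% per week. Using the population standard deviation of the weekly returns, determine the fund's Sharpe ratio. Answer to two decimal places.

0.01

Mean return r̄ = 0.190 / 4 = 0.0475%
Population σ = √[Σ(r − r̄)² / 4] = √[2.3725 / 4] = √0.5931 = 0.7701%
Sharpe = (r̄ − rf) / σ = (0.0475 − 0.04) / 0.7701 = 0.0075 / 0.7701 = 0.0097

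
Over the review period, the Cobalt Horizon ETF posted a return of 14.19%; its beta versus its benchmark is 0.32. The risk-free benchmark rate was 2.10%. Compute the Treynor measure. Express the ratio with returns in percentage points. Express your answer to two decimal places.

Treynor = (Rp − Rf) / β = (14.19% − 2.10%) / 0.32 = 12.09 / 0.32 = 37.7813

37.78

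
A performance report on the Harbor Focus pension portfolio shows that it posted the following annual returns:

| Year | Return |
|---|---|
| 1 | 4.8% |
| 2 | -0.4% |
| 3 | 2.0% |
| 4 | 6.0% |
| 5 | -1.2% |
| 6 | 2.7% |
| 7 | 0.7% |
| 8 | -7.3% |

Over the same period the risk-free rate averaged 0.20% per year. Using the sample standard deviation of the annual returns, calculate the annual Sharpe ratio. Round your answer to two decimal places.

μ = (4.8 − 0.4 + 2 + 6 − 1.2 + 2.7 + 0.7 − 7.3) / 8 = 7.30 / 8 = 0.9125%
Sample std dev = √[119.0488 / 7] = 4.1240%
Sharpe = (μ − rf) / σ = (0.9125 − 0.2) / 4.1240 = 0.7125 / 4.1240 = 0.1728

0.17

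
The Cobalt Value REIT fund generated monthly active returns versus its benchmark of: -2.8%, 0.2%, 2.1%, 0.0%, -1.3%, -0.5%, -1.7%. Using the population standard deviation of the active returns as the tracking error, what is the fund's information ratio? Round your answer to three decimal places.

μ = (-2.8 + 0.2 + 2.1 + 0 − 1.3 − 0.5 − 1.7) / 7 = -4.00 / 7 = -0.5714%
Σ(r − μ)² = (-2.8 − (-0.5714))² + (0.2 − (-0.5714))² + (2.1 − (-0.5714))² + … = 14.8343
σ = √[14.8343 / 7] = 1.4557%
IR = μ / tracking error = -0.5714 / 1.4557 = -0.3925

-0.393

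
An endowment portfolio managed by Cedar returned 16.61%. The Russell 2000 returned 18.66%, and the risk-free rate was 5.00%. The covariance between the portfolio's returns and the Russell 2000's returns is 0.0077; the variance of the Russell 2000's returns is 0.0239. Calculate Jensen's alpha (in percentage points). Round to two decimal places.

7.21

β = Cov / Var = 0.0077 / 0.0239 = 0.3222
E[R] = Rf + β(Rm − Rf) = 5.00% + 0.3222 × (18.66% − 5.00%) = 9.4013%
α = Rp − E[R] = 16.61% − 9.4013% = 7.2087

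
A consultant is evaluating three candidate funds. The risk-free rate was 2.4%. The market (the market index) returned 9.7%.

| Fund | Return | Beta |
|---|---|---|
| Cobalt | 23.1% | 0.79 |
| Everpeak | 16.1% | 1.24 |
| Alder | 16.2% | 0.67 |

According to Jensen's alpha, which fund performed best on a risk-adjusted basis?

Cobalt: α = 23.1% − [2.4% + 0.79 × (9.7% − 2.4%)] = 14.933
Everpeak: α = 16.1% − [2.4% + 1.24 × (9.7% − 2.4%)] = 4.648
Alder: α = 16.2% − [2.4% + 0.67 × (9.7% − 2.4%)] = 8.909
Highest: Cobalt (14.933).

Cobalt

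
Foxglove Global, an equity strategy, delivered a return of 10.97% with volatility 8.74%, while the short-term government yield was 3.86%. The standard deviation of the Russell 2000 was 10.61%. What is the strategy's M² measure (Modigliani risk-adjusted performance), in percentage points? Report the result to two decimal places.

Sharpe = (Rp − Rf) / σp = (10.97% − 3.86%) / 8.74% = 0.8135
M² = Rf + Sharpe × σm = 3.86% + 0.8135 × 10.61% = 12.4912%

12.49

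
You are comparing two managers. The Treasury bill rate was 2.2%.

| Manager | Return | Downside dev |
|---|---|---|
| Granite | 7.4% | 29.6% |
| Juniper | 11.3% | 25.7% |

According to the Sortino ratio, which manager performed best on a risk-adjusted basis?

Granite: Sortino ratio = (7.4% − 2.2%) / 29.6% = 0.176
Juniper: Sortino ratio = (11.3% − 2.2%) / 25.7% = 0.354
Highest: Juniper (0.354).

Juniper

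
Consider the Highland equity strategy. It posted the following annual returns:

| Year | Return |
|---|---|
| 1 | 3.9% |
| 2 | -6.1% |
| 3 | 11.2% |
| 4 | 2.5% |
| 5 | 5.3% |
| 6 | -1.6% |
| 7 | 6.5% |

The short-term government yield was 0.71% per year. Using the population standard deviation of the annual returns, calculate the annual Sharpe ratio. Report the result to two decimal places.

0.46

r̄ = (3.9 − 6.1 + 11.2 + 2.5 + 5.3 − 1.6 + 6.5) / 7 = 21.70 / 7 = 3.1000%
Population std dev = √[189.7400 / 7] = 5.2063%
Sharpe = (r̄ − rf) / σ = (3.1000 − 0.71) / 5.2063 = 2.3900 / 5.2063 = 0.4591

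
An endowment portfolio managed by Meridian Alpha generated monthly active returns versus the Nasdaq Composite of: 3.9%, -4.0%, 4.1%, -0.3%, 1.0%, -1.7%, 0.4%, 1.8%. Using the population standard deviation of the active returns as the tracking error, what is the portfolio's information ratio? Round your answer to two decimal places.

r̄ = (3.9 − 4 + 4.1 − 0.3 + 1 − 1.7 + 0.4 + 1.8) / 8 = 0.6500%
Population σ = √[Σ(r − r̄)² / 8] = √[52.0200 / 8] = √6.5025 = 2.5500%
IR = r̄ / tracking error = 0.6500 / 2.5500 = 0.2549

0.25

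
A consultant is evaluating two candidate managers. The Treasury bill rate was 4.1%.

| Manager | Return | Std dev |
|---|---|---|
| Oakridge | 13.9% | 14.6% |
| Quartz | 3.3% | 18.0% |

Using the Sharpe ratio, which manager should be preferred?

Oakridge: Sharpe ratio = (13.9% − 4.1%) / 14.6% = 0.671
Quartz: Sharpe ratio = (3.3% − 4.1%) / 18.0% = -0.044
Highest: Oakridge (0.671).

Oakridge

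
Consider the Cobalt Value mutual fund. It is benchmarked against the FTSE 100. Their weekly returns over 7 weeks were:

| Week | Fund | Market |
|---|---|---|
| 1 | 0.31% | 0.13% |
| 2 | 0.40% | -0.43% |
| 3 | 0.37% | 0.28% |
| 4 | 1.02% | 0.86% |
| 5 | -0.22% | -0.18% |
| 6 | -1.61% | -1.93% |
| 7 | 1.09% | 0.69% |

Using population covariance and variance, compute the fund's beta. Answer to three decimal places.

r̄p = 0.1943%,  r̄m = -0.0829%
Cov = Σ(rp − r̄p)(rm − r̄m) / 7 = 0.6944
Var(rm) = Σ(rm − r̄m)² / 7 = 0.7436
β = Cov / Var = 0.6944 / 0.7436 = 0.9338

0.934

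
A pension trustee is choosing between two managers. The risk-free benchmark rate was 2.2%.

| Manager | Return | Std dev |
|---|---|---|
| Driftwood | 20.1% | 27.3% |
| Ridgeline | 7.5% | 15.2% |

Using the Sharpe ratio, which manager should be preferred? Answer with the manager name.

Driftwood: Sharpe ratio = (20.1% − 2.2%) / 27.3% = 0.656
Ridgeline: Sharpe ratio = (7.5% − 2.2%) / 15.2% = 0.349
Highest: Driftwood (0.656).

Driftwood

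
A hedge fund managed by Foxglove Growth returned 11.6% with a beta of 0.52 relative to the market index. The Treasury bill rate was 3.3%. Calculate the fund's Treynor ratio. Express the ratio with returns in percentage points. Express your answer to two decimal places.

15.96

Treynor = (Rp − Rf) / β = (11.6% − 3.3%) / 0.52 = 8.30 / 0.52 = 15.9615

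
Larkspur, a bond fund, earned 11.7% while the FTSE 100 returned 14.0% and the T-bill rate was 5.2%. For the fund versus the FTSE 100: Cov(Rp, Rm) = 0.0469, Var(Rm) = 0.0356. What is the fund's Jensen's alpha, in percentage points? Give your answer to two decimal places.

-5.09

β = Cov / Var = 0.0469 / 0.0356 = 1.3174
E[R] = Rf + β(Rm − Rf) = 5.2% + 1.3174 × (14.0% − 5.2%) = 16.7931%
α = Rp − E[R] = 11.7% − 16.7931% = -5.0931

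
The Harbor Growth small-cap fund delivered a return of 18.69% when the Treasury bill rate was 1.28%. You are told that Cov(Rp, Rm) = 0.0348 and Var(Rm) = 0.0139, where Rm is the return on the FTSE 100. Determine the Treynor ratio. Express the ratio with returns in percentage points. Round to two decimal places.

6.95

β = Cov / Var = 0.0348 / 0.0139 = 2.5036
Treynor = (Rp − Rf) / β = (18.69% − 1.28%) / 2.5036 = 17.41 / 2.5036 = 6.9540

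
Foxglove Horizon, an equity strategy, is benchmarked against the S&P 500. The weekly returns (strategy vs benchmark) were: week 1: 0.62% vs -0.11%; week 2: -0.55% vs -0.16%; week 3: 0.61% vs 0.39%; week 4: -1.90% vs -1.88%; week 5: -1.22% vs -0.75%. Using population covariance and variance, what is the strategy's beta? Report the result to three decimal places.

r̄p = -0.4880%,  r̄m = -0.5020%
Cov = Σ(rp − r̄p)(rm − r̄m) / 5 = 0.7040
Var(rm) = Σ(rm − r̄m)² / 5 = 0.6053
β = Cov / Var = 0.7040 / 0.6053 = 1.1631

1.163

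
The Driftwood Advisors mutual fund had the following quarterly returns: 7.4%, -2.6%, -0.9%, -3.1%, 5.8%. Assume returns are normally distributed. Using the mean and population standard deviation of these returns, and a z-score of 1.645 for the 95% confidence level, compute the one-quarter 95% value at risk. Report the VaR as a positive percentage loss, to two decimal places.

r̄ = (7.4 − 2.6 − 0.9 − 3.1 + 5.8) / 5 = 6.60 / 5 = 1.3200%
Population std dev = √[96.8680 / 5] = 4.4015%
VaR = −(r̄ − z·σ) = −(1.3200 − 1.645 × 4.4015) = −(-5.9205) = 5.9205%

5.92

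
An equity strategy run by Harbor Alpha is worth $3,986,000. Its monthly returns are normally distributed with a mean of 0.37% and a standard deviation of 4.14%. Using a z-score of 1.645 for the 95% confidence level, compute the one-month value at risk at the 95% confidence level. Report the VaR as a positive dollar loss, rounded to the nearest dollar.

$256,710

Return at the 95% tail: μ − z·σ = 0.37% − 1.645 × 4.14% = 0.37 − 6.8103 = -6.4403%
VaR = −(-6.4403%) × $3,986,000 = 6.4403% × $3,986,000 = $256,710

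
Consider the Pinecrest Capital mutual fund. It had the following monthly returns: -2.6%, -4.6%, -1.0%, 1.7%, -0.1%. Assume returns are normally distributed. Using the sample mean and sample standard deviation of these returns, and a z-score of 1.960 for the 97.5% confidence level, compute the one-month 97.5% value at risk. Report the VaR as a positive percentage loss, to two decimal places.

6.03

μ = (-2.6 − 4.6 − 1 + 1.7 − 0.1) / 5 = -1.3200%
Sample std dev = √[23.1080 / 4] = 2.4035%
VaR = −(μ − z·σ) = −(-1.3200 − 1.960 × 2.4035) = −(-6.0309) = 6.0309%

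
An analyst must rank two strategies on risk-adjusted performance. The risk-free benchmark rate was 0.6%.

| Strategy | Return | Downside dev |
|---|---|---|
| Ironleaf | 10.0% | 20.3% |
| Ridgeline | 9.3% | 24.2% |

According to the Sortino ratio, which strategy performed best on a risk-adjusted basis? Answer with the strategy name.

Ironleaf: Sortino ratio = (10.0% − 0.6%) / 20.3% = 0.463
Ridgeline: Sortino ratio = (9.3% − 0.6%) / 24.2% = 0.360
Highest: Ironleaf (0.463).

Ironleaf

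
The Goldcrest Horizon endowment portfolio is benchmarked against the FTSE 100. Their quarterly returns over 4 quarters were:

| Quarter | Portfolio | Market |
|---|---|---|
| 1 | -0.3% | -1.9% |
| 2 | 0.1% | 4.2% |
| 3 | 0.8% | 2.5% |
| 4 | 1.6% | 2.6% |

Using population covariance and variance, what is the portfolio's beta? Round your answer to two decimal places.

r̄p = 0.5500%,  r̄m = 1.8500%
Cov = Σ(rp − r̄p)(rm − r̄m) / 4 = 0.7700
Var(rm) = Σ(rm − r̄m)² / 4 = 5.1425
β = Cov / Var = 0.7700 / 5.1425 = 0.1497

0.15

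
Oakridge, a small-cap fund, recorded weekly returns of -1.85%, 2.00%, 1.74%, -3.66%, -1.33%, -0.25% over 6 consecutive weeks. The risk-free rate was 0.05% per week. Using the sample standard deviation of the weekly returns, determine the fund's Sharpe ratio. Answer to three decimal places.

-0.279

μ = (-1.85 + 2 + 1.74 − 3.66 − 1.33 − 0.25) / 6 = -0.5583%
Σ(r − μ)² = (-1.85 − (-0.5583))² + (2 − (-0.5583))² + … = 23.8067
sample σ = √(23.8067 / 5) = √4.7613 = 2.1820%
Sharpe = (μ − rf) / σ = (-0.5583 − 0.05) / 2.1820 = -0.6083 / 2.1820 = -0.2788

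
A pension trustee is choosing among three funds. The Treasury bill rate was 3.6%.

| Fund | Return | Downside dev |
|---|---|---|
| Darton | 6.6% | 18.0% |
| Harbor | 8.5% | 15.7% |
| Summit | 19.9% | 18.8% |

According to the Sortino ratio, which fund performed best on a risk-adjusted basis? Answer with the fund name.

Darton: Sortino ratio = (6.6% − 3.6%) / 18.0% = 0.167
Harbor: Sortino ratio = (8.5% − 3.6%) / 15.7% = 0.312
Summit: Sortino ratio = (19.9% − 3.6%) / 18.8% = 0.867
Highest: Summit (0.867).

Summit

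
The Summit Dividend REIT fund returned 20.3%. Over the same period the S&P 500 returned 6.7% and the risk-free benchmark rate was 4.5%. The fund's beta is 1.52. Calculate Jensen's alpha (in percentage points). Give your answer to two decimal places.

12.46

CAPM expected return = Rf + β(Rm − Rf) = 4.5% + 1.52 × (6.7% − 4.5%) = 4.5 + 1.52 × 2.20 = 7.8440%
Jensen's α = Rp − E[R] = 20.3% − 7.8440% = 12.4560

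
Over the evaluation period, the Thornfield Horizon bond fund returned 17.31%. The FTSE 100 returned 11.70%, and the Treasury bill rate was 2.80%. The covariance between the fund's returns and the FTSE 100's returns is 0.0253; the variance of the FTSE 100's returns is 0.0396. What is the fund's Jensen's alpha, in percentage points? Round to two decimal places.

8.82

β = Cov / Var = 0.0253 / 0.0396 = 0.6389
E[R] = Rf + β(Rm − Rf) = 2.80% + 0.6389 × (11.70% − 2.80%) = 8.4862%
α = Rp − E[R] = 17.31% − 8.4862% = 8.8238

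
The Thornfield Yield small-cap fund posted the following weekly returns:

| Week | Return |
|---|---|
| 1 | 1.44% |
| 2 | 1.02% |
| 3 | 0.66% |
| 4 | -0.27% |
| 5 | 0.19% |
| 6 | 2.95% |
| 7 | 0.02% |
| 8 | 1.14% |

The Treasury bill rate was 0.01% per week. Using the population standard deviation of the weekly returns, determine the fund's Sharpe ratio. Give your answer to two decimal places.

0.93

Mean return r̄ = 7.150 / 8 = 0.8938%
Population std dev = √[7.2708 / 8] = 0.9533%
Sharpe = (r̄ − rf) / σ = (0.8938 − 0.01) / 0.9533 = 0.8838 / 0.9533 = 0.9271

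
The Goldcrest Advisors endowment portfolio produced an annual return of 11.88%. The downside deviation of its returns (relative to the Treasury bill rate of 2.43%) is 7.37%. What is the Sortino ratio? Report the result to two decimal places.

Sortino = (Rp − Rf) / σd = (11.88% − 2.43%) / 7.37% = 9.45% / 7.37% = 1.2822

1.28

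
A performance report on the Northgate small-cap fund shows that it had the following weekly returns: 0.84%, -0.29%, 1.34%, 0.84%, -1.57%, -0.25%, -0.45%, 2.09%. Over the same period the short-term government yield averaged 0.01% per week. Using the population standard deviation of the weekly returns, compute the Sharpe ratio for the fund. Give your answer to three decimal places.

μ = (0.84 − 0.29 + 1.34 + 0.84 − 1.57 − 0.25 − 0.45 + 2.09) / 8 = 2.550 / 8 = 0.3188%
Population σ = √[Σ(r − μ)² / 8] = √[9.5761 / 8] = √1.1970 = 1.0941%
Sharpe = (μ − rf) / σ = (0.3188 − 0.01) / 1.0941 = 0.3088 / 1.0941 = 0.2822

0.282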